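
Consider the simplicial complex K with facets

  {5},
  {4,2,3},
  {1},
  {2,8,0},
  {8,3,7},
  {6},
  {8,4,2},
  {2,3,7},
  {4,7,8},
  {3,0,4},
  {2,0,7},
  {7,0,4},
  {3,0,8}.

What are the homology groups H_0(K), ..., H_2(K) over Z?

H_0 = Z^4,  H_1 = Z/2,  H_2 = 0.

Order the vertices as 0 < 1 < 2 < 3 < 4 < 5 < 6 < 7 < 8. Listing each simplex with vertices in this order, K has dimension 2 with simplices:

  0-simplices (9): [0], [1], [2], [3], [4], [5], [6], [7], [8]
  1-simplices (15): [0,2], [0,3], [0,4], [0,7], [0,8], [2,3], [2,4], [2,7], [2,8], [3,4], [3,7], [3,8], [4,7], [4,8], [7,8]
  2-simplices (10): [0,2,7], [0,2,8], [0,3,4], [0,3,8], [0,4,7], [2,3,4], [2,3,7], [2,4,8], [3,7,8], [4,7,8]

giving chain groups C_0 ≅ Z^9, C_1 ≅ Z^15, C_2 ≅ Z^10.

∂_1: C_1 → C_0 maps an edge to its endpoints' difference, ∂[p,q] = q − p.
This gives a 9×15 integer matrix of rank 5; reducing to Smith normal form yields diagonal entries (1,1,1,1,1).

The boundary map ∂_2: C_2 → C_1 acts by ∂[p,q,r] = [q,r] − [p,r] + [p,q]. For instance
  ∂[0,3,4] = [3,4] − [0,4] + [0,3],
  ∂[0,2,7] = [2,7] − [0,7] + [0,2].
This gives a 15×10 integer matrix of rank 10; reducing to Smith normal form yields diagonal entries (1,1,1,1,1,1,1,1,1,2).

Now H_k = ker ∂_k / im ∂_{k+1}, so:

  H_0: rank C_0 − rank ∂_1 = 9 − 5 = 4, and the invariant factors of ∂_1 are all 1, so H_0 = Z^4.
  H_1: rank ker ∂_1 − rank ∂_2 = (15 − 5) − 10 = 0, and ∂_2 has invariant factor 2 > 1, so H_1 = Z/2.
  H_2: rank ker ∂_2 − rank ∂_3 = (10 − 10) − 0 = 0, and there is no ∂_3, so H_2 = 0.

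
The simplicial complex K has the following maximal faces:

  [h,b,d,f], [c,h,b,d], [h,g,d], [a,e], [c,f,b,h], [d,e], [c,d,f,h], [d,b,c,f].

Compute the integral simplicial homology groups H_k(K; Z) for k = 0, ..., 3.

H_0 ≅ Z,  H_1 = 0,  H_2 = 0,  H_3 ≅ Z.

K has 8 vertices, 14 edges, 11 triangles, 5 3-simplices.
rank ∂_0 = 0, rank ∂_1 = 7 ⇒ b_0 = 8 − 0 − 7 = 1; all invariant factors of ∂_1 are 1 so no torsion. So H_0 = Z.
rank ∂_1 = 7, rank ∂_2 = 7 ⇒ b_1 = 14 − 7 − 7 = 0; all invariant factors of ∂_2 are 1 so no torsion. So H_1 = 0.
rank ∂_2 = 7, rank ∂_3 = 4 ⇒ b_2 = 11 − 7 − 4 = 0; all invariant factors of ∂_3 are 1 so no torsion. So H_2 = 0.
rank ∂_3 = 4, rank ∂_4 = 0 ⇒ b_3 = 5 − 4 − 0 = 1. So H_3 = Z.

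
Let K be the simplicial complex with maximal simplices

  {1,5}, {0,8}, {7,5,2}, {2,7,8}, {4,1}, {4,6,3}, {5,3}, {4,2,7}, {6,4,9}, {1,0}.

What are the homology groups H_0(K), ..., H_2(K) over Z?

K has 10 vertices, 17 edges, 5 triangles.
rank ∂_0 = 0, rank ∂_1 = 9 ⇒ b_0 = 10 − 0 − 9 = 1; all invariant factors of ∂_1 are 1 so no torsion. So H_0 ≅ Z.
rank ∂_1 = 9, rank ∂_2 = 5 ⇒ b_1 = 17 − 9 − 5 = 3; all invariant factors of ∂_2 are 1 so no torsion. So H_1 ≅ Z^3.
rank ∂_2 = 5, rank ∂_3 = 0 ⇒ b_2 = 5 − 5 − 0 = 0. So H_2 ≅ 0.

H_0 ≅ Z,  H_1 ≅ Z^3,  H_2 = 0.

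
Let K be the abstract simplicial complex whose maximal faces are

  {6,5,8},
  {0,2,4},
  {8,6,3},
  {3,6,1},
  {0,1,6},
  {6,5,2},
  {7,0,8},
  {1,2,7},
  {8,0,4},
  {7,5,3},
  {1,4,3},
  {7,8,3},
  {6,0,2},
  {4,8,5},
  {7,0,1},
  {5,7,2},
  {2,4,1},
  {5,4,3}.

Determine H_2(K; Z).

Take the total order 0 < 1 < 2 < 3 < 4 < 5 < 6 < 7 < 8 on the vertex set. Then K (dimension 2) consists of the simplices:

  0-simplices (9): [0], [1], [2], [3], [4], [5], [6], [7], [8]
  1-simplices (27): (27 of them)
  2-simplices (18): [0,1,6], [0,1,7], [0,2,4], [0,2,6], [0,4,8], [0,7,8], [1,2,4], [1,2,7], [1,3,4], [1,3,6], [2,5,6], [2,5,7], [3,4,5], [3,5,7], [3,6,8], [3,7,8], [4,5,8], [5,6,8]

giving chain groups C_0 ≅ Z^9, C_1 ≅ Z^27, C_2 ≅ Z^18.

Boundary ∂_1: C_1 → C_0 maps an edge to its endpoints' difference, ∂[p,q] = q − p. For instance
  ∂[5,8] = [8] − [5].
As a 9×27 matrix over Z this has rank 8, with invariant factors (1,1,1,1,1,1,1,1).

Boundary ∂_2: C_2 → C_1 acts by ∂[p,q,r] = [q,r] − [p,r] + [p,q]. For instance
  ∂[1,3,6] = [3,6] − [1,6] + [1,3],
  ∂[3,6,8] = [6,8] − [3,8] + [3,6].
The resulting 27×18 matrix has rank 18, and its Smith normal form has invariant factors (1,1,1,1,1,1,1,1,1,1,1,1,1,1,1,1,1,2).

Reading off H_k = ker ∂_k / im ∂_{k+1}:

  H_2: rank ker ∂_2 − rank ∂_3 = (18 − 18) − 0 = 0, and there is no ∂_3, so H_2 = 0.

H_2 ≅ 0.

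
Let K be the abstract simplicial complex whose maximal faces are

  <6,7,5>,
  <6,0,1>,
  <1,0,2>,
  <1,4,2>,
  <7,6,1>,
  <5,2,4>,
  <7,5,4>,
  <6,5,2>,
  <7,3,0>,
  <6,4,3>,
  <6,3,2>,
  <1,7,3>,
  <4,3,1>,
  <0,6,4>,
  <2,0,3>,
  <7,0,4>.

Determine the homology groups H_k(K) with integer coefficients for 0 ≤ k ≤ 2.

Take the total order 0 < 1 < 2 < 3 < 4 < 5 < 6 < 7 on the vertex set. Then K (dimension 2) consists of the simplices:

  0-simplices (8): [0], [1], [2], [3], [4], [5], [6], [7]
  1-simplices (24): (24 of them)
  2-simplices (16): [0,1,2], [0,1,6], [0,2,3], [0,3,7], [0,4,6], [0,4,7], [1,2,4], [1,3,4], [1,3,7], [1,6,7], [2,3,6], [2,4,5], [2,5,6], [3,4,6], [4,5,7], [5,6,7]

so the chain groups are C_0 ≅ Z^8, C_1 ≅ Z^24, C_2 ≅ Z^16.

∂_1: C_1 → C_0 is given by ∂[p,q] = [q] − [p]. For instance
  ∂[1,7] = [7] − [1].
The 8×24 boundary matrix has rank 7 and Smith normal form diag(1,1,1,1,1,1,1).

Boundary ∂_2: C_2 → C_1 maps a triangle to the signed sum of its edges. For instance
  ∂[0,4,7] = [4,7] − [0,7] + [0,4],
  ∂[1,3,7] = [3,7] − [1,7] + [1,3].
As a 24×16 matrix over Z this has rank 15, with invariant factors (1,1,1,1,1,1,1,1,1,1,1,1,1,1,1).

Reading off H_k = ker ∂_k / im ∂_{k+1}:

  H_0: rank C_0 − rank ∂_1 = 8 − 7 = 1, and the invariant factors of ∂_1 are all 1, so H_0 = Z.
  H_1: rank ker ∂_1 − rank ∂_2 = (24 − 7) − 15 = 2, and the invariant factors of ∂_2 are all 1, so H_1 = Z^2.
  H_2: rank ker ∂_2 − rank ∂_3 = (16 − 15) − 0 = 1, and there is no ∂_3, so H_2 = Z.

As a check, the Euler characteristic is 8 − 24 + 16 = 0, which agrees with 1 − 2 + 1 = 0.

H_0 ≅ Z,  H_1 ≅ Z^2,  H_2 ≅ Z.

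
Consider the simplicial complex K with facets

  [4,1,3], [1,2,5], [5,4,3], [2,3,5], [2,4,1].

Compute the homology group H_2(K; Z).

Fix the vertex order 1 < 2 < 3 < 4 < 5 and write every simplex with vertices in increasing order. Then dim K = 2 and the simplices of K are:

  0-simplices (5): [1], [2], [3], [4], [5]
  1-simplices (10): [1,2], [1,3], [1,4], [1,5], [2,3], [2,4], [2,5], [3,4], [3,5], [4,5]
  2-simplices (5): [1,2,4], [1,2,5], [1,3,4], [2,3,5], [3,4,5]

giving chain groups C_0 ≅ Z^5, C_1 ≅ Z^10, C_2 ≅ Z^5.

Boundary ∂_1: C_1 → C_0 maps an edge to its endpoints' difference, ∂[p,q] = q − p. For instance
  ∂[2,4] = [4] − [2].
This gives a 5×10 integer matrix of rank 4; reducing to Smith normal form yields diagonal entries (1,1,1,1).

The boundary map ∂_2: C_2 → C_1 acts by ∂[p,q,r] = [q,r] − [p,r] + [p,q]. For instance
  ∂[1,2,4] = [2,4] − [1,4] + [1,2],
  ∂[3,4,5] = [4,5] − [3,5] + [3,4].
The resulting 10×5 matrix has rank 5, and its Smith normal form has invariant factors (1,1,1,1,1).

Computing H_k = (kernel of ∂_k) / (image of ∂_{k+1}):

  H_2: rank ker ∂_2 − rank ∂_3 = (5 − 5) − 0 = 0, and there is no ∂_3, so H_2 = 0.

H_2 = 0.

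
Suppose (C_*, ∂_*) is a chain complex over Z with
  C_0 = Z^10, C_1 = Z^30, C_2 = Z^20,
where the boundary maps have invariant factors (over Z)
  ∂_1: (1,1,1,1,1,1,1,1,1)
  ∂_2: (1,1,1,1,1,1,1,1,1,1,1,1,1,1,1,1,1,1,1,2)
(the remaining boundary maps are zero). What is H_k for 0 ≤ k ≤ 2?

H_0: b_0 = 10 − 0 − 9 = 1; torsion from ∂_1 factors > 1: none. So H_0 ≅ Z.
H_1: b_1 = 30 − 9 − 20 = 1; torsion from ∂_2 factors > 1: [2]. So H_1 ≅ Z ⊕ Z/2Z.
H_2: b_2 = 20 − 20 − 0 = 0; torsion from ∂_3 factors > 1: none. So H_2 ≅ 0.

H_0 ≅ Z,  H_1 ≅ Z ⊕ Z/2Z,  H_2 = 0.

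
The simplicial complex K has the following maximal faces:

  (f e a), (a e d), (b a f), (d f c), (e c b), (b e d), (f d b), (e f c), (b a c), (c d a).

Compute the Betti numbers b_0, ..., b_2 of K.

We work with the vertex ordering a < b < c < d < e < f. The simplices of K, each written with vertices in increasing order, are:

  0-simplices (6): a, b, c, d, e, f
  1-simplices (15): ab, ac, ad, ae, af, bc, bd, be, bf, cd, ce, cf, de, df, ef
  2-simplices (10): abc, abf, acd, ade, aef, bce, bde, bdf, cdf, cef

so the chain groups are C_0 ≅ Z^6, C_1 ≅ Z^15, C_2 ≅ Z^10.

∂_1: C_1 → C_0 sends each edge [p,q] (with p < q) to q − p. For instance
  ∂ad = d − a.
The 6×15 boundary matrix has rank 5 and Smith normal form diag(1,1,1,1,1).

∂_2: C_2 → C_1 maps a triangle to the signed sum of its edges. For instance
  ∂abf = bf − af + ab,
  ∂bdf = df − bf + bd.
The resulting 15×10 matrix has rank 10, and its Smith normal form has invariant factors (1,1,1,1,1,1,1,1,1,2).

Computing H_k = (kernel of ∂_k) / (image of ∂_{k+1}):

  H_0: rank C_0 − rank ∂_1 = 6 − 5 = 1, and the invariant factors of ∂_1 are all 1, so H_0 ≅ Z.
  H_1: rank ker ∂_1 − rank ∂_2 = (15 − 5) − 10 = 0, and ∂_2 has invariant factor 2 > 1, so H_1 ≅ Z_2.
  H_2: rank ker ∂_2 − rank ∂_3 = (10 − 10) − 0 = 0, and there is no ∂_3, so H_2 ≅ 0.

Hence the Betti numbers are b_0 = 1, b_1 = 0, b_2 = 0.

b_0 = 1, b_1 = 0, b_2 = 0.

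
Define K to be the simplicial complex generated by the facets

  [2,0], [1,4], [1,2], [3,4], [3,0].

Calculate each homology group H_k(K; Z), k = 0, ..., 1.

H_0 ≅ Z,  H_1 ≅ Z.

Order the vertices as 0 < 1 < 2 < 3 < 4. Listing each simplex with vertices in this order, K has dimension 1 with simplices:

  0-simplices (5): [0], [1], [2], [3], [4]
  1-simplices (5): [0,2], [0,3], [1,2], [1,4], [3,4]

giving chain groups C_0 ≅ Z^5, C_1 ≅ Z^5.

∂_1: C_1 → C_0 maps an edge to its endpoints' difference, ∂[p,q] = q − p.
The 5×5 boundary matrix has rank 4 and Smith normal form diag(1,1,1,1).

Now H_k = ker ∂_k / im ∂_{k+1}, so:

  H_0: rank C_0 − rank ∂_1 = 5 − 4 = 1, and the invariant factors of ∂_1 are all 1, so H_0 ≅ Z.
  H_1: rank ker ∂_1 − rank ∂_2 = (5 − 4) − 0 = 1, and there is no ∂_2, so H_1 ≅ Z.

As a check, the Euler characteristic is 5 − 5 = 0, which agrees with 1 − 1 = 0.
(K is a triangulation of the circle S^1.)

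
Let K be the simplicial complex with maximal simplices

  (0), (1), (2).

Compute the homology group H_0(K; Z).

Take the total order 0 < 1 < 2 on the vertex set. Then K (dimension 0) consists of the simplices:

  0-simplices (3): [0], [1], [2]

giving chain groups C_0 ≅ Z^3.

Now H_k = ker ∂_k / im ∂_{k+1}, so:

  H_0: rank C_0 − rank ∂_1 = 3 − 0 = 3, and there is no ∂_1, so H_0 = Z^3.

H_0 = Z^3.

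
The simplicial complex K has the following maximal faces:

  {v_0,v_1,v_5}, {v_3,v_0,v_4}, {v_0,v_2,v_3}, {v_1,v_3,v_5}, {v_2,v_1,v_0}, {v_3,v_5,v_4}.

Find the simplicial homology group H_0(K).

H_0 = Z.

We work with the vertex ordering v_0 < v_1 < v_2 < v_3 < v_4 < v_5. The simplices of K, each written with vertices in increasing order, are:

  0-simplices (6): [v_0], [v_1], [v_2], [v_3], [v_4], [v_5]
  1-simplices (12): [v_0,v_1], [v_0,v_2], [v_0,v_3], [v_0,v_4], [v_0,v_5], [v_1,v_2], [v_1,v_3], [v_1,v_5], [v_2,v_3], [v_3,v_4], [v_3,v_5], [v_4,v_5]
  2-simplices (6): [v_0,v_1,v_2], [v_0,v_1,v_5], [v_0,v_2,v_3], [v_0,v_3,v_4], [v_1,v_3,v_5], [v_3,v_4,v_5]

so the chain groups are C_0 ≅ Z^6, C_1 ≅ Z^12, C_2 ≅ Z^6.

Boundary ∂_1: C_1 → C_0 is given by ∂[p,q] = [q] − [p]. For instance
  ∂[v_0,v_4] = [v_4] − [v_0].
The 6×12 boundary matrix has rank 5 and Smith normal form diag(1,1,1,1,1).

∂_2: C_2 → C_1 acts by ∂[p,q,r] = [q,r] − [p,r] + [p,q]. For instance
  ∂[v_0,v_1,v_2] = [v_1,v_2] − [v_0,v_2] + [v_0,v_1],
  ∂[v_1,v_3,v_5] = [v_3,v_5] − [v_1,v_5] + [v_1,v_3].
The resulting 12×6 matrix has rank 6, and its Smith normal form has invariant factors (1,1,1,1,1,1).

Computing H_k = (kernel of ∂_k) / (image of ∂_{k+1}):

  H_0: rank C_0 − rank ∂_1 = 6 − 5 = 1, and the invariant factors of ∂_1 are all 1, so H_0 = Z.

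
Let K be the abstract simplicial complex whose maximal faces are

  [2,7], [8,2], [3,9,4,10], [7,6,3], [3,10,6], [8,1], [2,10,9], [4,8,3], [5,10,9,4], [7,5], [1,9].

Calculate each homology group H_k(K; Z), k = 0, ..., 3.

K has 10 vertices, 22 edges, 11 triangles, 2 3-simplices.
rank ∂_0 = 0, rank ∂_1 = 9 ⇒ b_0 = 10 − 0 − 9 = 1; all invariant factors of ∂_1 are 1 so no torsion. So H_0 = Z.
rank ∂_1 = 9, rank ∂_2 = 9 ⇒ b_1 = 22 − 9 − 9 = 4; all invariant factors of ∂_2 are 1 so no torsion. So H_1 = Z^4.
rank ∂_2 = 9, rank ∂_3 = 2 ⇒ b_2 = 11 − 9 − 2 = 0; all invariant factors of ∂_3 are 1 so no torsion. So H_2 = 0.
rank ∂_3 = 2, rank ∂_4 = 0 ⇒ b_3 = 2 − 2 − 0 = 0. So H_3 = 0.

H_0 = Z,  H_1 = Z^4,  H_2 = 0,  H_3 = 0.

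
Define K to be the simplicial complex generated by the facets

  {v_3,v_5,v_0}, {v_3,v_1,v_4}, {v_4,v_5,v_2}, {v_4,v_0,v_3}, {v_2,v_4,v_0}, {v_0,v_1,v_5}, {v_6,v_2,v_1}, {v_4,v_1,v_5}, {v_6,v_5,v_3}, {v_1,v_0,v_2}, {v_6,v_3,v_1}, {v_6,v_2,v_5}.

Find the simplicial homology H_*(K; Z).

H_0 ≅ Z,  H_1 ≅ Z/2,  H_2 = 0.

K has 7 vertices, 18 edges, 12 triangles.
rank ∂_0 = 0, rank ∂_1 = 6 ⇒ b_0 = 7 − 0 − 6 = 1; all invariant factors of ∂_1 are 1 so no torsion. So H_0 = Z.
rank ∂_1 = 6, rank ∂_2 = 12 ⇒ b_1 = 18 − 6 − 12 = 0; ∂_2 has invariant factor(s) [2] giving torsion. So H_1 = Z/2.
rank ∂_2 = 12, rank ∂_3 = 0 ⇒ b_2 = 12 − 12 − 0 = 0. So H_2 = 0.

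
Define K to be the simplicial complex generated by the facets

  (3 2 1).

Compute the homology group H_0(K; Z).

Fix the vertex order 1 < 2 < 3 and write every simplex with vertices in increasing order. Then dim K = 2 and the simplices of K are:

  0-simplices (3): [1], [2], [3]
  1-simplices (3): [1,2], [1,3], [2,3]
  2-simplices (1): [1,2,3]

so the chain groups are C_0 ≅ Z^3, C_1 ≅ Z^3, C_2 ≅ Z^1.

∂_1: C_1 → C_0 maps an edge to its endpoints' difference, ∂[p,q] = q − p. For instance
  ∂[2,3] = [3] − [2].
As a 3×3 matrix over Z this has rank 2, with invariant factors (1,1).

Boundary ∂_2: C_2 → C_1 acts by ∂[p,q,r] = [q,r] − [p,r] + [p,q]. For instance
  ∂[1,2,3] = [2,3] − [1,3] + [1,2].
This gives a 3×1 integer matrix of rank 1; reducing to Smith normal form yields diagonal entries (1).

Reading off H_k = ker ∂_k / im ∂_{k+1}:

  H_0: rank C_0 − rank ∂_1 = 3 − 2 = 1, and the invariant factors of ∂_1 are all 1, so H_0 = Z.

(K is a triangulation of the 2-simplex.)

H_0 ≅ Z.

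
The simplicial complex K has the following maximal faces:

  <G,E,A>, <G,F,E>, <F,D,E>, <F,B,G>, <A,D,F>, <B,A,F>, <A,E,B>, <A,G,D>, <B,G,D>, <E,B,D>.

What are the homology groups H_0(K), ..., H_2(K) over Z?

H_0 ≅ Z,  H_1 ≅ Z/2,  H_2 = 0.

K has 6 vertices, 15 edges, 10 triangles.
rank ∂_0 = 0, rank ∂_1 = 5 ⇒ b_0 = 6 − 0 − 5 = 1; all invariant factors of ∂_1 are 1 so no torsion. So H_0 = Z.
rank ∂_1 = 5, rank ∂_2 = 10 ⇒ b_1 = 15 − 5 − 10 = 0; ∂_2 has invariant factor(s) [2] giving torsion. So H_1 = Z/2.
rank ∂_2 = 10, rank ∂_3 = 0 ⇒ b_2 = 10 − 10 − 0 = 0. So H_2 = 0.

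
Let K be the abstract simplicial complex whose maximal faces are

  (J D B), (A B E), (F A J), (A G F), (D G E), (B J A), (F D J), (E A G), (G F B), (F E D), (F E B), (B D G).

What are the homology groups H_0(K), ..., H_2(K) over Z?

H_0 ≅ Z,  H_1 ≅ Z_2,  H_2 = 0.

Fix the vertex order A < B < D < E < F < G < J and write every simplex with vertices in increasing order. Then dim K = 2 and the simplices of K are:

  0-simplices (7): A, B, D, E, F, G, J
  1-simplices (18): AB, AE, AF, AG, AJ, BD, BE, BF, BG, BJ, DE, DF, DG, DJ, EF, EG, FG, FJ
  2-simplices (12): ABE, ABJ, AEG, AFG, AFJ, BDG, BDJ, BEF, BFG, DEF, DEG, DFJ

giving chain groups C_0 ≅ Z^7, C_1 ≅ Z^18, C_2 ≅ Z^12.

The boundary map ∂_1: C_1 → C_0 maps an edge to its endpoints' difference, ∂[p,q] = q − p.
As a 7×18 matrix over Z this has rank 6, with invariant factors (1,1,1,1,1,1).

∂_2: C_2 → C_1 maps a triangle to the signed sum of its edges. For instance
  ∂BEF = EF − BF + BE,
  ∂AEG = EG − AG + AE.
This gives a 18×12 integer matrix of rank 12; reducing to Smith normal form yields diagonal entries (1,1,1,1,1,1,1,1,1,1,1,2).

Now H_k = ker ∂_k / im ∂_{k+1}, so:

  H_0: rank C_0 − rank ∂_1 = 7 − 6 = 1, and the invariant factors of ∂_1 are all 1, so H_0 ≅ Z.
  H_1: rank ker ∂_1 − rank ∂_2 = (18 − 6) − 12 = 0, and ∂_2 has invariant factor 2 > 1, so H_1 ≅ Z_2.
  H_2: rank ker ∂_2 − rank ∂_3 = (12 − 12) − 0 = 0, and there is no ∂_3, so H_2 ≅ 0.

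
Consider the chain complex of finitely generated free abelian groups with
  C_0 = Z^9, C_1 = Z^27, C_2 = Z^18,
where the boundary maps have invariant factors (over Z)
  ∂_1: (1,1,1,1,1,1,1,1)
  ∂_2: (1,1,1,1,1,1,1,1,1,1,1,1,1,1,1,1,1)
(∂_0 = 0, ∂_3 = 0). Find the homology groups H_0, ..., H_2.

H_0: b_0 = 9 − 0 − 8 = 1; torsion from ∂_1 factors > 1: none. So H_0 = Z.
H_1: b_1 = 27 − 8 − 17 = 2; torsion from ∂_2 factors > 1: none. So H_1 = Z^2.
H_2: b_2 = 18 − 17 − 0 = 1; torsion from ∂_3 factors > 1: none. So H_2 = Z.

H_0 = Z,  H_1 = Z^2,  H_2 = Z.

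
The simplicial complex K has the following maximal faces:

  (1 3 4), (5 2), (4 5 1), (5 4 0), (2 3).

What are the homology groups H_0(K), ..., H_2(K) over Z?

K has 6 vertices, 9 edges, 3 triangles.
rank ∂_0 = 0, rank ∂_1 = 5 ⇒ b_0 = 6 − 0 − 5 = 1; all invariant factors of ∂_1 are 1 so no torsion. So H_0 = Z.
rank ∂_1 = 5, rank ∂_2 = 3 ⇒ b_1 = 9 − 5 − 3 = 1; all invariant factors of ∂_2 are 1 so no torsion. So H_1 = Z.
rank ∂_2 = 3, rank ∂_3 = 0 ⇒ b_2 = 3 − 3 − 0 = 0. So H_2 = 0.

H_0 ≅ Z,  H_1 ≅ Z,  H_2 = 0.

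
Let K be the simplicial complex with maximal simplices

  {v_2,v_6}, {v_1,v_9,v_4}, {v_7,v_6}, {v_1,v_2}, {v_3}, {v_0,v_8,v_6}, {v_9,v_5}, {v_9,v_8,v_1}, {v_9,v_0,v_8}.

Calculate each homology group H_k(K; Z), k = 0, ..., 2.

H_0 = Z^2,  H_1 = Z,  H_2 = 0.

Fix the vertex order v_0 < v_1 < v_2 < v_3 < v_4 < v_5 < v_6 < v_7 < v_8 < v_9 and write every simplex with vertices in increasing order. Then dim K = 2 and the simplices of K are:

  0-simplices (10): [v_0], [v_1], [v_2], [v_3], [v_4], [v_5], [v_6], [v_7], [v_8], [v_9]
  1-simplices (13): [v_0,v_6], [v_0,v_8], [v_0,v_9], [v_1,v_2], [v_1,v_4], [v_1,v_8], [v_1,v_9], [v_2,v_6], [v_4,v_9], [v_5,v_9], [v_6,v_7], [v_6,v_8], [v_8,v_9]
  2-simplices (4): [v_0,v_6,v_8], [v_0,v_8,v_9], [v_1,v_4,v_9], [v_1,v_8,v_9]

so the chain groups are C_0 ≅ Z^10, C_1 ≅ Z^13, C_2 ≅ Z^4.

∂_1: C_1 → C_0 maps an edge to its endpoints' difference, ∂[p,q] = q − p. For instance
  ∂[v_1,v_9] = [v_9] − [v_1].
This gives a 10×13 integer matrix of rank 8; reducing to Smith normal form yields diagonal entries (1,1,1,1,1,1,1,1).

The boundary map ∂_2: C_2 → C_1 maps a triangle to the signed sum of its edges. For instance
  ∂[v_1,v_8,v_9] = [v_8,v_9] − [v_1,v_9] + [v_1,v_8],
  ∂[v_1,v_4,v_9] = [v_4,v_9] − [v_1,v_9] + [v_1,v_4].
This gives a 13×4 integer matrix of rank 4; reducing to Smith normal form yields diagonal entries (1,1,1,1).

Computing H_k = (kernel of ∂_k) / (image of ∂_{k+1}):

  H_0: rank C_0 − rank ∂_1 = 10 − 8 = 2, and the invariant factors of ∂_1 are all 1, so H_0 ≅ Z^2.
  H_1: rank ker ∂_1 − rank ∂_2 = (13 − 8) − 4 = 1, and the invariant factors of ∂_2 are all 1, so H_1 ≅ Z.
  H_2: rank ker ∂_2 − rank ∂_3 = (4 − 4) − 0 = 0, and there is no ∂_3, so H_2 ≅ 0.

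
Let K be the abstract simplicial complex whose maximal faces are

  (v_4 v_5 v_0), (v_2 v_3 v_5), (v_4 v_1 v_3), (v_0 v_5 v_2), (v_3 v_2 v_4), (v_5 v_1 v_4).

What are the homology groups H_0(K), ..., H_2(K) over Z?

Take the total order v_0 < v_1 < v_2 < v_3 < v_4 < v_5 on the vertex set. Then K (dimension 2) consists of the simplices:

  0-simplices (6): [v_0], [v_1], [v_2], [v_3], [v_4], [v_5]
  1-simplices (12): [v_0,v_2], [v_0,v_4], [v_0,v_5], [v_1,v_3], [v_1,v_4], [v_1,v_5], [v_2,v_3], [v_2,v_4], [v_2,v_5], [v_3,v_4], [v_3,v_5], [v_4,v_5]
  2-simplices (6): [v_0,v_2,v_5], [v_0,v_4,v_5], [v_1,v_3,v_4], [v_1,v_4,v_5], [v_2,v_3,v_4], [v_2,v_3,v_5]

Hence C_0 ≅ Z^6, C_1 ≅ Z^12, C_2 ≅ Z^6.

∂_1: C_1 → C_0 is given by ∂[p,q] = [q] − [p]. For instance
  ∂[v_3,v_4] = [v_4] − [v_3].
This gives a 6×12 integer matrix of rank 5; reducing to Smith normal form yields diagonal entries (1,1,1,1,1).

Boundary ∂_2: C_2 → C_1 acts by ∂[p,q,r] = [q,r] − [p,r] + [p,q]. For instance
  ∂[v_0,v_4,v_5] = [v_4,v_5] − [v_0,v_5] + [v_0,v_4],
  ∂[v_2,v_3,v_4] = [v_3,v_4] − [v_2,v_4] + [v_2,v_3].
The resulting 12×6 matrix has rank 6, and its Smith normal form has invariant factors (1,1,1,1,1,1).

From H_k ≅ ker(∂_k) / im(∂_{k+1}) we obtain:

  H_0: rank C_0 − rank ∂_1 = 6 − 5 = 1, and the invariant factors of ∂_1 are all 1, so H_0 ≅ Z.
  H_1: rank ker ∂_1 − rank ∂_2 = (12 − 5) − 6 = 1, and the invariant factors of ∂_2 are all 1, so H_1 ≅ Z.
  H_2: rank ker ∂_2 − rank ∂_3 = (6 − 6) − 0 = 0, and there is no ∂_3, so H_2 ≅ 0.

H_0 ≅ Z,  H_1 ≅ Z,  H_2 = 0.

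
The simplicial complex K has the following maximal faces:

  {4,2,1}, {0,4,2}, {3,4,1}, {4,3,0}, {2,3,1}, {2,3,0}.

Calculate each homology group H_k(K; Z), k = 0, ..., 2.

Order the vertices as 0 < 1 < 2 < 3 < 4. Listing each simplex with vertices in this order, K has dimension 2 with simplices:

  0-simplices (5): [0], [1], [2], [3], [4]
  1-simplices (9): [0,2], [0,3], [0,4], [1,2], [1,3], [1,4], [2,3], [2,4], [3,4]
  2-simplices (6): [0,2,3], [0,2,4], [0,3,4], [1,2,3], [1,2,4], [1,3,4]

giving chain groups C_0 ≅ Z^5, C_1 ≅ Z^9, C_2 ≅ Z^6.

∂_1: C_1 → C_0 maps an edge to its endpoints' difference, ∂[p,q] = q − p. For instance
  ∂[1,3] = [3] − [1].
This gives a 5×9 integer matrix of rank 4; reducing to Smith normal form yields diagonal entries (1,1,1,1).

Boundary ∂_2: C_2 → C_1 acts by ∂[p,q,r] = [q,r] − [p,r] + [p,q]. For instance
  ∂[1,2,3] = [2,3] − [1,3] + [1,2],
  ∂[0,3,4] = [3,4] − [0,4] + [0,3].
The 9×6 boundary matrix has rank 5 and Smith normal form diag(1,1,1,1,1).

Now H_k = ker ∂_k / im ∂_{k+1}, so:

  H_0: rank C_0 − rank ∂_1 = 5 − 4 = 1, and the invariant factors of ∂_1 are all 1, so H_0 ≅ Z.
  H_1: rank ker ∂_1 − rank ∂_2 = (9 − 4) − 5 = 0, and the invariant factors of ∂_2 are all 1, so H_1 ≅ 0.
  H_2: rank ker ∂_2 − rank ∂_3 = (6 − 5) − 0 = 1, and there is no ∂_3, so H_2 ≅ Z.

(K is a triangulation of the 2-sphere S^2.)

H_0 = Z,  H_1 = 0,  H_2 = Z.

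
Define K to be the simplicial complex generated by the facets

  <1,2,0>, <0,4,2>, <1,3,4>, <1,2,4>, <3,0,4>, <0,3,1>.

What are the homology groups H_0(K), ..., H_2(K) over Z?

H_0 ≅ Z,  H_1 = 0,  H_2 ≅ Z.

Take the total order 0 < 1 < 2 < 3 < 4 on the vertex set. Then K (dimension 2) consists of the simplices:

  0-simplices (5): [0], [1], [2], [3], [4]
  1-simplices (9): [0,1], [0,2], [0,3], [0,4], [1,2], [1,3], [1,4], [2,4], [3,4]
  2-simplices (6): [0,1,2], [0,1,3], [0,2,4], [0,3,4], [1,2,4], [1,3,4]

giving chain groups C_0 ≅ Z^5, C_1 ≅ Z^9, C_2 ≅ Z^6.

The boundary map ∂_1: C_1 → C_0 sends each edge [p,q] (with p < q) to q − p. For instance
  ∂[3,4] = [4] − [3].
As a 5×9 matrix over Z this has rank 4, with invariant factors (1,1,1,1).

The boundary map ∂_2: C_2 → C_1 maps a triangle to the signed sum of its edges. For instance
  ∂[0,1,3] = [1,3] − [0,3] + [0,1],
  ∂[0,1,2] = [1,2] − [0,2] + [0,1].
This gives a 9×6 integer matrix of rank 5; reducing to Smith normal form yields diagonal entries (1,1,1,1,1).

From H_k ≅ ker(∂_k) / im(∂_{k+1}) we obtain:

  H_0: rank C_0 − rank ∂_1 = 5 − 4 = 1, and the invariant factors of ∂_1 are all 1, so H_0 = Z.
  H_1: rank ker ∂_1 − rank ∂_2 = (9 − 4) − 5 = 0, and the invariant factors of ∂_2 are all 1, so H_1 = 0.
  H_2: rank ker ∂_2 − rank ∂_3 = (6 − 5) − 0 = 1, and there is no ∂_3, so H_2 = Z.

As a check, the Euler characteristic is 5 − 9 + 6 = 2, which agrees with 1 − 0 + 1 = 2.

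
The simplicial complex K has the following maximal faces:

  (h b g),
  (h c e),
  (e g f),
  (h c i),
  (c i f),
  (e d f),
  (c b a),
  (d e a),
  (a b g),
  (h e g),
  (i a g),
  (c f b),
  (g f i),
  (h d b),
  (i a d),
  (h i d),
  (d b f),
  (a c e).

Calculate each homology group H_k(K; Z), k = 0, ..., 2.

H_0 = Z,  H_1 = Z^2,  H_2 = Z.

K has 9 vertices, 27 edges, 18 triangles.
rank ∂_0 = 0, rank ∂_1 = 8 ⇒ b_0 = 9 − 0 − 8 = 1; all invariant factors of ∂_1 are 1 so no torsion. So H_0 = Z.
rank ∂_1 = 8, rank ∂_2 = 17 ⇒ b_1 = 27 − 8 − 17 = 2; all invariant factors of ∂_2 are 1 so no torsion. So H_1 = Z^2.
rank ∂_2 = 17, rank ∂_3 = 0 ⇒ b_2 = 18 − 17 − 0 = 1. So H_2 = Z.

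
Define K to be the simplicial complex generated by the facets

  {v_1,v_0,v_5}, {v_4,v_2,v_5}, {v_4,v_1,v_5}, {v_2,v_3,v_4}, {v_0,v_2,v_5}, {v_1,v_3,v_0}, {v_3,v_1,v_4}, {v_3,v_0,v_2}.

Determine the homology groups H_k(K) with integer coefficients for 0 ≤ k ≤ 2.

We work with the vertex ordering v_0 < v_1 < v_2 < v_3 < v_4 < v_5. The simplices of K, each written with vertices in increasing order, are:

  0-simplices (6): [v_0], [v_1], [v_2], [v_3], [v_4], [v_5]
  1-simplices (12): [v_0,v_1], [v_0,v_2], [v_0,v_3], [v_0,v_5], [v_1,v_3], [v_1,v_4], [v_1,v_5], [v_2,v_3], [v_2,v_4], [v_2,v_5], [v_3,v_4], [v_4,v_5]
  2-simplices (8): [v_0,v_1,v_3], [v_0,v_1,v_5], [v_0,v_2,v_3], [v_0,v_2,v_5], [v_1,v_3,v_4], [v_1,v_4,v_5], [v_2,v_3,v_4], [v_2,v_4,v_5]

Hence C_0 ≅ Z^6, C_1 ≅ Z^12, C_2 ≅ Z^8.

Boundary ∂_1: C_1 → C_0 maps an edge to its endpoints' difference, ∂[p,q] = q − p. For instance
  ∂[v_1,v_4] = [v_4] − [v_1].
The 6×12 boundary matrix has rank 5 and Smith normal form diag(1,1,1,1,1).

The boundary map ∂_2: C_2 → C_1 sends each 2-simplex [p,q,r] to [q,r] − [p,r] + [p,q]. For instance
  ∂[v_0,v_2,v_3] = [v_2,v_3] − [v_0,v_3] + [v_0,v_2],
  ∂[v_0,v_2,v_5] = [v_2,v_5] − [v_0,v_5] + [v_0,v_2].
This gives a 12×8 integer matrix of rank 7; reducing to Smith normal form yields diagonal entries (1,1,1,1,1,1,1).

Reading off H_k = ker ∂_k / im ∂_{k+1}:

  H_0: rank C_0 − rank ∂_1 = 6 − 5 = 1, and the invariant factors of ∂_1 are all 1, so H_0 ≅ Z.
  H_1: rank ker ∂_1 − rank ∂_2 = (12 − 5) − 7 = 0, and the invariant factors of ∂_2 are all 1, so H_1 ≅ 0.
  H_2: rank ker ∂_2 − rank ∂_3 = (8 − 7) − 0 = 1, and there is no ∂_3, so H_2 ≅ Z.

(K is a triangulation of the 2-sphere S^2.)

H_0 = Z,  H_1 = 0,  H_2 = Z.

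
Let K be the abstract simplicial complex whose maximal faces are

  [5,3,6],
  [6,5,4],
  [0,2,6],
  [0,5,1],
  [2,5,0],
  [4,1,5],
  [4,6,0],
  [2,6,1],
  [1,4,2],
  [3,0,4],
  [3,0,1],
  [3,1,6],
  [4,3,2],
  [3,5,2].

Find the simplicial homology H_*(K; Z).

Order the vertices as 0 < 1 < 2 < 3 < 4 < 5 < 6. Listing each simplex with vertices in this order, K has dimension 2 with simplices:

  0-simplices (7): [0], [1], [2], [3], [4], [5], [6]
  1-simplices (21): [0,1], [0,2], [0,3], [0,4], [0,5], [0,6], [1,2], [1,3], [1,4], [1,5], [1,6], [2,3], [2,4], [2,5], [2,6], [3,4], [3,5], [3,6], [4,5], [4,6], [5,6]
  2-simplices (14): [0,1,3], [0,1,5], [0,2,5], [0,2,6], [0,3,4], [0,4,6], [1,2,4], [1,2,6], [1,3,6], [1,4,5], [2,3,4], [2,3,5], [3,5,6], [4,5,6]

giving chain groups C_0 ≅ Z^7, C_1 ≅ Z^21, C_2 ≅ Z^14.

∂_1: C_1 → C_0 sends each edge [p,q] (with p < q) to q − p. For instance
  ∂[2,3] = [3] − [2].
The 7×21 boundary matrix has rank 6 and Smith normal form diag(1,1,1,1,1,1).

∂_2: C_2 → C_1 sends each 2-simplex [p,q,r] to [q,r] − [p,r] + [p,q]. For instance
  ∂[2,3,4] = [3,4] − [2,4] + [2,3],
  ∂[2,3,5] = [3,5] − [2,5] + [2,3].
The resulting 21×14 matrix has rank 13, and its Smith normal form has invariant factors (1,1,1,1,1,1,1,1,1,1,1,1,1).

Computing H_k = (kernel of ∂_k) / (image of ∂_{k+1}):

  H_0: rank C_0 − rank ∂_1 = 7 − 6 = 1, and the invariant factors of ∂_1 are all 1, so H_0 = Z.
  H_1: rank ker ∂_1 − rank ∂_2 = (21 − 6) − 13 = 2, and the invariant factors of ∂_2 are all 1, so H_1 = Z^2.
  H_2: rank ker ∂_2 − rank ∂_3 = (14 − 13) − 0 = 1, and there is no ∂_3, so H_2 = Z.

As a check, the Euler characteristic is 7 − 21 + 14 = 0, which agrees with 1 − 2 + 1 = 0.
(K is a triangulation of the torus T^2.)

H_0 ≅ Z,  H_1 ≅ Z^2,  H_2 ≅ Z.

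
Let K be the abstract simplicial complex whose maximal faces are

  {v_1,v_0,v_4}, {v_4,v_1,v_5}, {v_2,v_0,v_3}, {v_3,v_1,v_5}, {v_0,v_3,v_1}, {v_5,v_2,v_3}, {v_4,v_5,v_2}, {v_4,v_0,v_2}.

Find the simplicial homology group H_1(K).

H_1 = 0.

We work with the vertex ordering v_0 < v_1 < v_2 < v_3 < v_4 < v_5. The simplices of K, each written with vertices in increasing order, are:

  0-simplices (6): [v_0], [v_1], [v_2], [v_3], [v_4], [v_5]
  1-simplices (12): [v_0,v_1], [v_0,v_2], [v_0,v_3], [v_0,v_4], [v_1,v_3], [v_1,v_4], [v_1,v_5], [v_2,v_3], [v_2,v_4], [v_2,v_5], [v_3,v_5], [v_4,v_5]
  2-simplices (8): [v_0,v_1,v_3], [v_0,v_1,v_4], [v_0,v_2,v_3], [v_0,v_2,v_4], [v_1,v_3,v_5], [v_1,v_4,v_5], [v_2,v_3,v_5], [v_2,v_4,v_5]

giving chain groups C_0 ≅ Z^6, C_1 ≅ Z^12, C_2 ≅ Z^8.

Boundary ∂_1: C_1 → C_0 sends each edge [p,q] (with p < q) to q − p. For instance
  ∂[v_0,v_3] = [v_3] − [v_0].
The 6×12 boundary matrix has rank 5 and Smith normal form diag(1,1,1,1,1).

Boundary ∂_2: C_2 → C_1 sends each 2-simplex [p,q,r] to [q,r] − [p,r] + [p,q]. For instance
  ∂[v_1,v_3,v_5] = [v_3,v_5] − [v_1,v_5] + [v_1,v_3],
  ∂[v_2,v_3,v_5] = [v_3,v_5] − [v_2,v_5] + [v_2,v_3].
The resulting 12×8 matrix has rank 7, and its Smith normal form has invariant factors (1,1,1,1,1,1,1).

Now H_k = ker ∂_k / im ∂_{k+1}, so:

  H_1: rank ker ∂_1 − rank ∂_2 = (12 − 5) − 7 = 0, and the invariant factors of ∂_2 are all 1, so H_1 ≅ 0.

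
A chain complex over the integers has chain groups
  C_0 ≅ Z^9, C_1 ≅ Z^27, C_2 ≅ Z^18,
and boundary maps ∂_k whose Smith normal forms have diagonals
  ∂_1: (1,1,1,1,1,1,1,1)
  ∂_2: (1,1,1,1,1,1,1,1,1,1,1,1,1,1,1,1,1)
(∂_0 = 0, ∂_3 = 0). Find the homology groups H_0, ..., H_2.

H_0 ≅ Z,  H_1 ≅ Z^2,  H_2 ≅ Z.

H_0: b_0 = 9 − 0 − 8 = 1; torsion from ∂_1 factors > 1: none. So H_0 ≅ Z.
H_1: b_1 = 27 − 8 − 17 = 2; torsion from ∂_2 factors > 1: none. So H_1 ≅ Z^2.
H_2: b_2 = 18 − 17 − 0 = 1; torsion from ∂_3 factors > 1: none. So H_2 ≅ Z.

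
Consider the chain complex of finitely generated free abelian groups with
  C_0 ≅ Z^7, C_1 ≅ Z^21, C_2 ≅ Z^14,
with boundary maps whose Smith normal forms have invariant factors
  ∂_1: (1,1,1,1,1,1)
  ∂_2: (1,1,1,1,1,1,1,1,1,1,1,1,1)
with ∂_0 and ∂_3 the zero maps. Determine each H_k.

H_0: b_0 = 7 − 0 − 6 = 1; torsion from ∂_1 factors > 1: none. So H_0 ≅ Z.
H_1: b_1 = 21 − 6 − 13 = 2; torsion from ∂_2 factors > 1: none. So H_1 ≅ Z^2.
H_2: b_2 = 14 − 13 − 0 = 1; torsion from ∂_3 factors > 1: none. So H_2 ≅ Z.

H_0 ≅ Z,  H_1 ≅ Z^2,  H_2 ≅ Z.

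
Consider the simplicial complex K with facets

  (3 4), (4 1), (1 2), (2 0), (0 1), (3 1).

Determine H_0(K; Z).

Fix the vertex order 0 < 1 < 2 < 3 < 4 and write every simplex with vertices in increasing order. Then dim K = 1 and the simplices of K are:

  0-simplices (5): [0], [1], [2], [3], [4]
  1-simplices (6): [0,1], [0,2], [1,2], [1,3], [1,4], [3,4]

Hence C_0 ≅ Z^5, C_1 ≅ Z^6.

∂_1: C_1 → C_0 is given by ∂[p,q] = [q] − [p]. For instance
  ∂[1,4] = [4] − [1].
The resulting 5×6 matrix has rank 4, and its Smith normal form has invariant factors (1,1,1,1).

From H_k ≅ ker(∂_k) / im(∂_{k+1}) we obtain:

  H_0: rank C_0 − rank ∂_1 = 5 − 4 = 1, and the invariant factors of ∂_1 are all 1, so H_0 = Z.

(K is a triangulation of a wedge of 2 circles.)

H_0 ≅ Z.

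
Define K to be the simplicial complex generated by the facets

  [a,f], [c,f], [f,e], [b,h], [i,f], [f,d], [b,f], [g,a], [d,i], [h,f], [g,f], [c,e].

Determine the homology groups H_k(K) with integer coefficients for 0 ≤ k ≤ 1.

H_0 ≅ Z,  H_1 ≅ Z^4.

Take the total order a < b < c < d < e < f < g < h < i on the vertex set. Then K (dimension 1) consists of the simplices:

  0-simplices (9): a, b, c, d, e, f, g, h, i
  1-simplices (12): af, ag, bf, bh, ce, cf, df, di, ef, fg, fh, fi

giving chain groups C_0 ≅ Z^9, C_1 ≅ Z^12.

The boundary map ∂_1: C_1 → C_0 is given by ∂[p,q] = [q] − [p]. For instance
  ∂df = f − d.
The resulting 9×12 matrix has rank 8, and its Smith normal form has invariant factors (1,1,1,1,1,1,1,1).

Now H_k = ker ∂_k / im ∂_{k+1}, so:

  H_0: rank C_0 − rank ∂_1 = 9 − 8 = 1, and the invariant factors of ∂_1 are all 1, so H_0 ≅ Z.
  H_1: rank ker ∂_1 − rank ∂_2 = (12 − 8) − 0 = 4, and there is no ∂_2, so H_1 ≅ Z^4.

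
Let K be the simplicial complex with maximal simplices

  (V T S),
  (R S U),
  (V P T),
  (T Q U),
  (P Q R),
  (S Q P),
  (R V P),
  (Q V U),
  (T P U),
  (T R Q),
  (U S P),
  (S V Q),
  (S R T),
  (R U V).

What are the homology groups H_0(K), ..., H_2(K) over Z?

H_0 ≅ Z,  H_1 ≅ Z^2,  H_2 ≅ Z.

Take the total order P < Q < R < S < T < U < V on the vertex set. Then K (dimension 2) consists of the simplices:

  0-simplices (7): P, Q, R, S, T, U, V
  1-simplices (21): PQ, PR, PS, PT, PU, PV, QR, QS, QT, QU, QV, RS, RT, RU, RV, ST, SU, SV, TU, TV, UV
  2-simplices (14): PQR, PQS, PRV, PSU, PTU, PTV, QRT, QSV, QTU, QUV, RST, RSU, RUV, STV

so the chain groups are C_0 ≅ Z^7, C_1 ≅ Z^21, C_2 ≅ Z^14.

Boundary ∂_1: C_1 → C_0 is given by ∂[p,q] = [q] − [p].
The resulting 7×21 matrix has rank 6, and its Smith normal form has invariant factors (1,1,1,1,1,1).

Boundary ∂_2: C_2 → C_1 maps a triangle to the signed sum of its edges. For instance
  ∂STV = TV − SV + ST,
  ∂QUV = UV − QV + QU.
The resulting 21×14 matrix has rank 13, and its Smith normal form has invariant factors (1,1,1,1,1,1,1,1,1,1,1,1,1).

From H_k ≅ ker(∂_k) / im(∂_{k+1}) we obtain:

  H_0: rank C_0 − rank ∂_1 = 7 − 6 = 1, and the invariant factors of ∂_1 are all 1, so H_0 = Z.
  H_1: rank ker ∂_1 − rank ∂_2 = (21 − 6) − 13 = 2, and the invariant factors of ∂_2 are all 1, so H_1 = Z^2.
  H_2: rank ker ∂_2 − rank ∂_3 = (14 − 13) − 0 = 1, and there is no ∂_3, so H_2 = Z.

As a check, the Euler characteristic is 7 − 21 + 14 = 0, which agrees with 1 − 2 + 1 = 0.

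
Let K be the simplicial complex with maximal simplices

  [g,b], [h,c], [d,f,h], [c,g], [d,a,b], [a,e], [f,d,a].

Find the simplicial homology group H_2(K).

H_2 ≅ 0.

Order the vertices as a < b < c < d < e < f < g < h. Listing each simplex with vertices in this order, K has dimension 2 with simplices:

  0-simplices (8): a, b, c, d, e, f, g, h
  1-simplices (11): ab, ad, ae, af, bd, bg, cg, ch, df, dh, fh
  2-simplices (3): abd, adf, dfh

Hence C_0 ≅ Z^8, C_1 ≅ Z^11, C_2 ≅ Z^3.

∂_1: C_1 → C_0 is given by ∂[p,q] = [q] − [p].
This gives a 8×11 integer matrix of rank 7; reducing to Smith normal form yields diagonal entries (1,1,1,1,1,1,1).

∂_2: C_2 → C_1 acts by ∂[p,q,r] = [q,r] − [p,r] + [p,q]. For instance
  ∂abd = bd − ad + ab,
  ∂dfh = fh − dh + df.
As a 11×3 matrix over Z this has rank 3, with invariant factors (1,1,1).

From H_k ≅ ker(∂_k) / im(∂_{k+1}) we obtain:

  H_2: rank ker ∂_2 − rank ∂_3 = (3 − 3) − 0 = 0, and there is no ∂_3, so H_2 = 0.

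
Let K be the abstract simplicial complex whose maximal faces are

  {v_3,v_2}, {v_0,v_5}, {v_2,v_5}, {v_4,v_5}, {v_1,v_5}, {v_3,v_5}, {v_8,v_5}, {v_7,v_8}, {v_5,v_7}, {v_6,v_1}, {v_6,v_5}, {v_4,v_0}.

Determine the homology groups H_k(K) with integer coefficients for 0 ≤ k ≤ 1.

Fix the vertex order v_0 < v_1 < v_2 < v_3 < v_4 < v_5 < v_6 < v_7 < v_8 and write every simplex with vertices in increasing order. Then dim K = 1 and the simplices of K are:

  0-simplices (9): [v_0], [v_1], [v_2], [v_3], [v_4], [v_5], [v_6], [v_7], [v_8]
  1-simplices (12): [v_0,v_4], [v_0,v_5], [v_1,v_5], [v_1,v_6], [v_2,v_3], [v_2,v_5], [v_3,v_5], [v_4,v_5], [v_5,v_6], [v_5,v_7], [v_5,v_8], [v_7,v_8]

Hence C_0 ≅ Z^9, C_1 ≅ Z^12.

The boundary map ∂_1: C_1 → C_0 maps an edge to its endpoints' difference, ∂[p,q] = q − p.
The 9×12 boundary matrix has rank 8 and Smith normal form diag(1,1,1,1,1,1,1,1).

Reading off H_k = ker ∂_k / im ∂_{k+1}:

  H_0: rank C_0 − rank ∂_1 = 9 − 8 = 1, and the invariant factors of ∂_1 are all 1, so H_0 = Z.
  H_1: rank ker ∂_1 − rank ∂_2 = (12 − 8) − 0 = 4, and there is no ∂_2, so H_1 = Z^4.

(K is a triangulation of a wedge of 4 circles.)

H_0 ≅ Z,  H_1 ≅ Z^4.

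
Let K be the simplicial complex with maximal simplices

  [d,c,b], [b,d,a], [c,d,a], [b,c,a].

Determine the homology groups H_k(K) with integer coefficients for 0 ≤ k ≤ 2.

H_0 = Z,  H_1 = 0,  H_2 = Z.

We work with the vertex ordering a < b < c < d. The simplices of K, each written with vertices in increasing order, are:

  0-simplices (4): a, b, c, d
  1-simplices (6): ab, ac, ad, bc, bd, cd
  2-simplices (4): abc, abd, acd, bcd

giving chain groups C_0 ≅ Z^4, C_1 ≅ Z^6, C_2 ≅ Z^4.

Boundary ∂_1: C_1 → C_0 is given by ∂[p,q] = [q] − [p]. For instance
  ∂ac = c − a.
The resulting 4×6 matrix has rank 3, and its Smith normal form has invariant factors (1,1,1).

∂_2: C_2 → C_1 sends each 2-simplex [p,q,r] to [q,r] − [p,r] + [p,q]. For instance
  ∂acd = cd − ad + ac,
  ∂abc = bc − ac + ab.
This gives a 6×4 integer matrix of rank 3; reducing to Smith normal form yields diagonal entries (1,1,1).

Reading off H_k = ker ∂_k / im ∂_{k+1}:

  H_0: rank C_0 − rank ∂_1 = 4 − 3 = 1, and the invariant factors of ∂_1 are all 1, so H_0 ≅ Z.
  H_1: rank ker ∂_1 − rank ∂_2 = (6 − 3) − 3 = 0, and the invariant factors of ∂_2 are all 1, so H_1 ≅ 0.
  H_2: rank ker ∂_2 − rank ∂_3 = (4 − 3) − 0 = 1, and there is no ∂_3, so H_2 ≅ Z.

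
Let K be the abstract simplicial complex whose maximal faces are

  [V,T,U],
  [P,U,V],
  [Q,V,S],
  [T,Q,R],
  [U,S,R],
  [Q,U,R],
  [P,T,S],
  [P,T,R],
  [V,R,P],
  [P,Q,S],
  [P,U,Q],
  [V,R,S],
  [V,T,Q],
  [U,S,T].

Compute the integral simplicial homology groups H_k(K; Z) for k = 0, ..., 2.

H_0 ≅ Z,  H_1 ≅ Z^2,  H_2 ≅ Z.

Take the total order P < Q < R < S < T < U < V on the vertex set. Then K (dimension 2) consists of the simplices:

  0-simplices (7): P, Q, R, S, T, U, V
  1-simplices (21): PQ, PR, PS, PT, PU, PV, QR, QS, QT, QU, QV, RS, RT, RU, RV, ST, SU, SV, TU, TV, UV
  2-simplices (14): PQS, PQU, PRT, PRV, PST, PUV, QRT, QRU, QSV, QTV, RSU, RSV, STU, TUV

Hence C_0 ≅ Z^7, C_1 ≅ Z^21, C_2 ≅ Z^14.

Boundary ∂_1: C_1 → C_0 is given by ∂[p,q] = [q] − [p].
This gives a 7×21 integer matrix of rank 6; reducing to Smith normal form yields diagonal entries (1,1,1,1,1,1).

Boundary ∂_2: C_2 → C_1 maps a triangle to the signed sum of its edges. For instance
  ∂PQS = QS − PS + PQ,
  ∂PRT = RT − PT + PR.
The 21×14 boundary matrix has rank 13 and Smith normal form diag(1,1,1,1,1,1,1,1,1,1,1,1,1).

From H_k ≅ ker(∂_k) / im(∂_{k+1}) we obtain:

  H_0: rank C_0 − rank ∂_1 = 7 − 6 = 1, and the invariant factors of ∂_1 are all 1, so H_0 ≅ Z.
  H_1: rank ker ∂_1 − rank ∂_2 = (21 − 6) − 13 = 2, and the invariant factors of ∂_2 are all 1, so H_1 ≅ Z^2.
  H_2: rank ker ∂_2 − rank ∂_3 = (14 − 13) − 0 = 1, and there is no ∂_3, so H_2 ≅ Z.

(K is a triangulation of the torus T^2.)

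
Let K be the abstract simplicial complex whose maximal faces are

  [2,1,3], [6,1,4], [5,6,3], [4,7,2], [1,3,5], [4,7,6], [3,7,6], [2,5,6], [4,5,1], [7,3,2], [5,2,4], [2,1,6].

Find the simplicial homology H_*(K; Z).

Order the vertices as 1 < 2 < 3 < 4 < 5 < 6 < 7. Listing each simplex with vertices in this order, K has dimension 2 with simplices:

  0-simplices (7): [1], [2], [3], [4], [5], [6], [7]
  1-simplices (18): [1,2], [1,3], [1,4], [1,5], [1,6], [2,3], [2,4], [2,5], [2,6], [2,7], [3,5], [3,6], [3,7], [4,5], [4,6], [4,7], [5,6], [6,7]
  2-simplices (12): [1,2,3], [1,2,6], [1,3,5], [1,4,5], [1,4,6], [2,3,7], [2,4,5], [2,4,7], [2,5,6], [3,5,6], [3,6,7], [4,6,7]

Hence C_0 ≅ Z^7, C_1 ≅ Z^18, C_2 ≅ Z^12.

The boundary map ∂_1: C_1 → C_0 is given by ∂[p,q] = [q] − [p].
The 7×18 boundary matrix has rank 6 and Smith normal form diag(1,1,1,1,1,1).

Boundary ∂_2: C_2 → C_1 sends each 2-simplex [p,q,r] to [q,r] − [p,r] + [p,q]. For instance
  ∂[1,4,5] = [4,5] − [1,5] + [1,4],
  ∂[2,5,6] = [5,6] − [2,6] + [2,5].
As a 18×12 matrix over Z this has rank 12, with invariant factors (1,1,1,1,1,1,1,1,1,1,1,2).

From H_k ≅ ker(∂_k) / im(∂_{k+1}) we obtain:

  H_0: rank C_0 − rank ∂_1 = 7 − 6 = 1, and the invariant factors of ∂_1 are all 1, so H_0 ≅ Z.
  H_1: rank ker ∂_1 − rank ∂_2 = (18 − 6) − 12 = 0, and ∂_2 has invariant factor 2 > 1, so H_1 ≅ Z/2Z.
  H_2: rank ker ∂_2 − rank ∂_3 = (12 − 12) − 0 = 0, and there is no ∂_3, so H_2 ≅ 0.

As a check, the Euler characteristic is 7 − 18 + 12 = 1, which agrees with 1 − 0 + 0 = 1.
(K is a triangulation of the real projective plane RP^2.)

H_0 = Z,  H_1 = Z/2Z,  H_2 = 0.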